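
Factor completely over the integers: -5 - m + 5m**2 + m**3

Testing divisors of the constant over divisors of the leading coefficient, m = -1 is a root, so (m + 1) divides it; the quotient is m**2 + 4m - 5.
The remaining quadratic factors as (m - 1)(m + 5).

(m + 1)(m + 5)(m - 1)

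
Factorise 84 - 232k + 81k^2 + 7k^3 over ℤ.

Trying the rational-root candidates, k = -14 is a root, so (k + 14) is a factor; dividing leaves 7k^2 - 17k + 6.
The remaining quadratic factors as (k - 2)(7k - 3).

(7k - 3)(k + 14)(k - 2)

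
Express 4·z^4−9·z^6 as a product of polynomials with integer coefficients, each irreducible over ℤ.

−z^4·(3·z+2)·(3·z−2)

Factor out z^4 first: what remains is −9·z^2+4.
Recognize a difference of squares with the parts 2 and 3·z.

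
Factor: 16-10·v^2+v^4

Substitute u = v^2 to get a quadratic in u, then factor.
v^2-2 is irreducible over ℤ (2 is not a perfect square).
v^2-8 is irreducible over ℤ (8 is not a perfect square).

(v^2-2)·(v^2-8)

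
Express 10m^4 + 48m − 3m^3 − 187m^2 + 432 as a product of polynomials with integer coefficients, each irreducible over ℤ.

Testing divisors of the constant over divisors of the leading coefficient, m = 9/5 is a root, so (5m − 9) is a factor; dividing leaves 2m^3 + 3m^2 − 32m − 48.
Then m = −4 is a root, so (m + 4) divides it; the quotient is 2m^2 − 5m − 12.
The remaining quadratic factors as (m − 4)(2m + 3).

(2m + 3)(5m − 9)(m + 4)(m − 4)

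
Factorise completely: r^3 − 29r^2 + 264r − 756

Testing divisors of the constant over divisors of the leading coefficient, r = 9 is a root, so (r − 9) divides it; the quotient is r^2 − 20r + 84.
The remaining quadratic factors as (r − 14)(r − 6).

(r − 14)(r − 6)(r − 9)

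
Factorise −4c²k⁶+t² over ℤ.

Recognize a difference of squares with the parts t and 2ck³.

−(2ck³+t)(2ck³−t)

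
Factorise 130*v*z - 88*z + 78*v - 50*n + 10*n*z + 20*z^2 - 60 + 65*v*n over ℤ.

Group: 13*v*(5*n + 10*z + 6) + (2*z - 10)*(5*n + 10*z + 6); both groups contain (5*n + 10*z + 6).

(13*v + 2*z - 10)*(5*n + 10*z + 6)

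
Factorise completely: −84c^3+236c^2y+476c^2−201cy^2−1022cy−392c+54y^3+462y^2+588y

−(14c−9y−14)(2c−3y)(3c−2y−14)

Group: 3c(−28c^2+60cy+28c−27y^2−42y) + (−2y−14)(−28c^2+60cy+28c−27y^2−42y); both groups contain (−28c^2+60cy+28c−27y^2−42y), so (3c−2y−14) is a factor with cofactor −28c^2+60cy+28c−27y^2−42y.
The cofactor groups again: −28c^2+60cy+28c−27y^2−42y = −14c(2c−3y) + (9y+14)(2c−3y); both groups contain (2c−3y), giving −(14c−9y−14)(2c−3y).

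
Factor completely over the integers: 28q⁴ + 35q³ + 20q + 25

Group as (28q⁴ + 20q) + (35q³ + 25) = 4q(7q³ + 5) + 5(7q³ + 5).
Both groups share the factor (7q³ + 5).

(4q + 5)(7q³ + 5)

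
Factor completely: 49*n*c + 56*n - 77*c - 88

Group as (49*n*c + 56*n) + (-77*c - 88) = 7*n*(7*c + 8) - 11*(7*c + 8).
Both groups share the factor (7*c + 8).

(7*c + 8)*(7*n - 11)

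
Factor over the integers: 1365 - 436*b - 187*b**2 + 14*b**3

Trying the rational-root candidates, b = -7/2 is a root, so (2*b + 7) is a factor; dividing leaves 7*b**2 - 118*b + 195.
The remaining quadratic factors as (b - 15)(7*b - 13).

(2*b + 7)*(7*b - 13)*(b - 15)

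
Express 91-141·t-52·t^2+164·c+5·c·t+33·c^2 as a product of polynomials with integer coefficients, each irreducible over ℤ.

(11·c-13·t+7)·(3·c+4·t+13)

Group: 11·c·(3·c+4·t+13) + (-13·t+7)·(3·c+4·t+13); both groups contain (3·c+4·t+13).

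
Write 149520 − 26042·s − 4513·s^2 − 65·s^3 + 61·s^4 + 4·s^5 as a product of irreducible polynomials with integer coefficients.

(4·s − 15)·(s + 14)·(s − 8)·(s^2 + 13·s + 89)

Among the possible rational roots, s = −14 is a root, so (s + 14) divides it; the quotient is 4·s^4 + 5·s^3 − 135·s^2 − 2623·s + 10680.
Next, s = 8 is a root, giving the factor (s − 8) and quotient 4·s^3 + 37·s^2 + 161·s − 1335.
Then s = 15/4 is a root, so (4·s − 15) divides it; the quotient is s^2 + 13·s + 89.
The quadratic s^2 + 13·s + 89 has discriminant −187 < 0 and is irreducible over ℤ.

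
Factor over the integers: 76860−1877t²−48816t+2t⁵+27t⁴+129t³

(2t−3)(t+14)(t−10)(t²+11t+183)

By the rational root theorem, t = −14 is a root, giving the factor (t+14) and quotient 2t⁴−t³+143t²−3879t+5490.
Then t = 3/2 is a root, so (2t−3) divides it; the quotient is t³+t²+73t−1830.
Continuing, t = 10 is a root, so (t−10) divides it; the quotient is t²+11t+183.
The quadratic t²+11t+183 has discriminant −611 < 0 and is irreducible over ℤ.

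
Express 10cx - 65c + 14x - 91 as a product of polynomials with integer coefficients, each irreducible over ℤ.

Group as (10cx - 65c) + (14x - 91) = 5c(2x - 13) + 7(2x - 13).
Both groups share the factor (2x - 13).

(2x - 13)(5c + 7)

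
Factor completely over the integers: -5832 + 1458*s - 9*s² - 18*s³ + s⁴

By the rational root theorem, s = 9 is a root, so (s - 9) is a factor; dividing leaves s³ - 9*s² - 90*s + 648.
Continuing, s = 6 is a root, so (s - 6) divides it; the quotient is s² - 3*s - 108.
The remaining quadratic factors as (s - 12)(s + 9).

(s + 9)*(s - 12)*(s - 6)*(s - 9)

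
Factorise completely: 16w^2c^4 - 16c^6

16c^4(w - c)(w + c)

Every term has a factor of 16c^4; factoring it out leaves w^2 - c^2.
Recognize a difference of squares with the parts w and c.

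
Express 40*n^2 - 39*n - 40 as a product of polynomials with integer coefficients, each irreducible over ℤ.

Need a pair with product 40·(-40) = -1600 and sum -39: that's -64 and 25.
Split the middle term: 40*n^2 - 64*n + 25*n - 40 = 8*n*(5*n - 8) + 5*(5*n - 8).

(5*n - 8)*(8*n + 5)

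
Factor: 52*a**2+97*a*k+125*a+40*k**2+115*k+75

Group: 13*a*(4*a+5*k+5) + (8*k+15)*(4*a+5*k+5); both groups contain (4*a+5*k+5).

(13*a+8*k+15)*(4*a+5*k+5)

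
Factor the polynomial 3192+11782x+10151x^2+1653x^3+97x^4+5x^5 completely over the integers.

Trying the rational-root candidates, x = -7 is a root, so (x+7) is a factor; dividing leaves 5x^4+62x^3+1219x^2+1618x+456.
Next, x = -2/5 is a root, so (5x+2) divides it; the quotient is x^3+12x^2+239x+228.
Then x = -1 is a root, giving the factor (x+1) and quotient x^2+11x+228.
The quadratic x^2+11x+228 has discriminant -791 < 0 and is irreducible over ℤ.

(5x+2)(x+1)(x+7)(x^2+11x+228)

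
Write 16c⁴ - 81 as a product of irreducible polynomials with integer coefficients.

(2c + 3)(2c - 3)(4c² + 9)

(2c)⁴ − (3)⁴ = ((2c)² − (3)²)((2c)² + (3)²); the first factor splits again, the second (4c² + 9) is irreducible.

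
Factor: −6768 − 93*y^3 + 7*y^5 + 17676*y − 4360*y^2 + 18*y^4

(7*y − 3)*(y − 4)*(y − 6)*(y^2 + 13*y + 94)

By the rational root theorem, y = 4 is a root, so (y − 4) divides it; the quotient is 7*y^4 + 46*y^3 + 91*y^2 − 3996*y + 1692.
Then y = 6 is a root, so (y − 6) divides it; the quotient is 7*y^3 + 88*y^2 + 619*y − 282.
Continuing, y = 3/7 is a root, giving the factor (7*y − 3) and quotient y^2 + 13*y + 94.
The quadratic y^2 + 13*y + 94 has discriminant −207 < 0 and is irreducible over ℤ.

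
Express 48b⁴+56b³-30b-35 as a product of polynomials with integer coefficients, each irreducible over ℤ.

(6b+7)(8b³-5)

Group as (48b⁴-30b) + (56b³-35) = 6b(8b³-5) + 7(8b³-5).
Both groups share the factor (8b³-5).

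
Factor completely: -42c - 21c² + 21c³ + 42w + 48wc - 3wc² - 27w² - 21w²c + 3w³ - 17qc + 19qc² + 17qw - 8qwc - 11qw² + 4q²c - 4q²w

Group: q(-4qw + 4qc + w² - 8wc - 7w + 7c² + 7c) + (3w + 3c - 6)(-4qw + 4qc + w² - 8wc - 7w + 7c² + 7c); both groups contain (-4qw + 4qc + w² - 8wc - 7w + 7c² + 7c), so (q + 3w + 3c - 6) is a factor with cofactor -4qw + 4qc + w² - 8wc - 7w + 7c² + 7c.
The cofactor groups again: -4qw + 4qc + w² - 8wc - 7w + 7c² + 7c = -w(4q - w + 7c + 7) + c(4q - w + 7c + 7); both groups contain (4q - w + 7c + 7), giving -(w - c)(4q - w + 7c + 7).

-(w - c)(q + 3w + 3c - 6)(4q - w + 7c + 7)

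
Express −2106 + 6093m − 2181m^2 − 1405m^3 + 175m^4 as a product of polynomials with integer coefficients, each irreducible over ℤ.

Trying the rational-root candidates, m = 9 is a root, giving the factor (m − 9) and quotient 175m^3 + 170m^2 − 651m + 234.
Continuing, m = 3/7 is a root, so (7m − 3) is a factor; dividing leaves 25m^2 + 35m − 78.
The remaining quadratic factors as (5m + 13)(5m − 6).

(5m + 13)(5m − 6)(7m − 3)(m − 9)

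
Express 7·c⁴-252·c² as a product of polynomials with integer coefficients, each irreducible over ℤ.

Pull out the common factor 7·c²; c²-36 is a difference of squares.

7·c²·(c+6)·(c-6)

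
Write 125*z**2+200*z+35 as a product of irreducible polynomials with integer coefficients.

Pull out the common factor 5, then factor the remaining trinomial.

5*(5*z+1)*(5*z+7)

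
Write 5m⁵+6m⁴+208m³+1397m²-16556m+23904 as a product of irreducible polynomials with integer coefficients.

(5m-9)(m+8)(m-4)(m²-m+83)

Trying the rational-root candidates, m = 4 is a root, giving the factor (m-4) and quotient 5m⁴+26m³+312m²+2645m-5976.
Continuing, m = -8 is a root, so (m+8) is a factor; dividing leaves 5m³-14m²+424m-747.
Then m = 9/5 is a root, so (5m-9) divides it; the quotient is m²-m+83.
The quadratic m²-m+83 has discriminant -331 < 0 and is irreducible over ℤ.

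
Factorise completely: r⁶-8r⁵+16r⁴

r⁴(r-4)²

Factor out r⁴ first: what remains is r²-8r+16.
Recognize a perfect-square trinomial with the parts 4 and r.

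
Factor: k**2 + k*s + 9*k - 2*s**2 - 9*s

(k + 2*s + 9)*(k - s)

Group: k*(k + 2*s + 9) - s*(k + 2*s + 9); both groups contain (k + 2*s + 9).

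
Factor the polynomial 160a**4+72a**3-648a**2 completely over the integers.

Pull out the common factor 8a**2, then factor the remaining trinomial.

8a**2(4a+9)(5a-9)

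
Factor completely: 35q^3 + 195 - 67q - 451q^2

Trying the rational-root candidates, q = 3/5 is a root, giving the factor (5q - 3) and quotient 7q^2 - 86q - 65.
The remaining quadratic factors as (7q + 5)(q - 13).

(5q - 3)(7q + 5)(q - 13)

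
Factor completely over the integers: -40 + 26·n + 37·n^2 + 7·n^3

By the rational root theorem, n = -2 is a root, so (n + 2) is a factor; dividing leaves 7·n^2 + 23·n - 20.
The remaining quadratic factors as (7·n - 5)(n + 4).

(7·n - 5)·(n + 2)·(n + 4)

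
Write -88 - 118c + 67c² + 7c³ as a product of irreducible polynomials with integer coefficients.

Testing divisors of the constant over divisors of the leading coefficient, c = -4/7 is a root, so (7c + 4) is a factor; dividing leaves c² + 9c - 22.
The remaining quadratic factors as (c + 11)(c - 2).

(7c + 4)(c + 11)(c - 2)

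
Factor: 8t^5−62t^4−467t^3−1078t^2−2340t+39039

By the rational root theorem, t = −11/2 is a root, so (2t+11) is a factor; dividing leaves 4t^4−53t^3+58t^2−858t+3549.
Then t = 13/4 is a root, giving the factor (4t−13) and quotient t^3−10t^2−18t−273.
Next, t = 13 is a root, so (t−13) is a factor; dividing leaves t^2+3t+21.
The quadratic t^2+3t+21 has discriminant −75 < 0 and is irreducible over ℤ.

(2t+11)(4t−13)(t−13)(t^2+3t+21)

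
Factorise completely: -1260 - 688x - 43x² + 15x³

By the rational root theorem, x = -10/3 is a root, so (3x + 10) divides it; the quotient is 5x² - 31x - 126.
The remaining quadratic factors as (5x + 14)(x - 9).

(3x + 10)(5x + 14)(x - 9)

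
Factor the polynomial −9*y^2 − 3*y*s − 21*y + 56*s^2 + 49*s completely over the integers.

−(3*y − 7*s)*(3*y + 8*s + 7)

Group: −3*y*(3*y − 7*s) + (−8*s − 7)*(3*y − 7*s); both groups contain (3*y − 7*s).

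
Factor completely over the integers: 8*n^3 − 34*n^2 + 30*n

2*n*(4*n − 5)*(n − 3)

Pull out the common factor 2*n, then factor the remaining trinomial.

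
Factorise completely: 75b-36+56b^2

Need a pair with product 56·(-36) = -2016 and sum 75: that's 96 and -21.
Split the middle term: 56b^2+96b - 21b-36 = 8b(7b+12) - 3(7b+12).

(7b+12)(8b-3)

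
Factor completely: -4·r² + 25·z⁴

Recognize a difference of squares with the parts 5·z² and 2·r.

-(2·r + 5·z²)·(2·r - 5·z²)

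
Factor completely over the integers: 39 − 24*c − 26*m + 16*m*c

(2*m − 3)*(8*c − 13)

Group as (16*m*c − 26*m) + (−24*c + 39) = 2*m*(8*c − 13) − 3*(8*c − 13).
Both groups share the factor (8*c − 13).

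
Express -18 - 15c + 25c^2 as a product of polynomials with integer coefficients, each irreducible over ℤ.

(5c + 3)(5c - 6)

Need a pair with product 25·(-18) = -450 and sum -15: that's 15 and -30.
Split the middle term: 25c^2 + 15c - 30c - 18 = 5c(5c + 3) - 6(5c + 3).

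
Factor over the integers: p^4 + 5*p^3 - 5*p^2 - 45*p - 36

Testing divisors of the constant over divisors of the leading coefficient, p = -1 is a root, so (p + 1) divides it; the quotient is p^3 + 4*p^2 - 9*p - 36.
Next, p = 3 is a root, giving the factor (p - 3) and quotient p^2 + 7*p + 12.
The remaining quadratic factors as (p + 3)(p + 4).

(p + 1)*(p + 3)*(p + 4)*(p - 3)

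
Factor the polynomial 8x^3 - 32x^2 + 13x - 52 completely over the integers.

Group as (8x^3 + 13x) + (-32x^2 - 52) = x(8x^2 + 13) - 4(8x^2 + 13).
Both groups share the factor (8x^2 + 13).

(x - 4)(8x^2 + 13)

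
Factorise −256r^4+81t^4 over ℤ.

(3t−4r)(3t+4r)(9t^2+16r^2)

Write as (9t^2)² − (16r^2)², then factor 9t^2−16r^2 once more.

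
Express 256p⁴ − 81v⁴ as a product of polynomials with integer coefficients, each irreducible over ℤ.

(4p + 3v)(4p − 3v)(16p² + 9v²)

(4p)⁴ − (3v)⁴ = ((4p)² − (3v)²)((4p)² + (3v)²); the first factor splits again, the second (16p² + 9v²) is irreducible.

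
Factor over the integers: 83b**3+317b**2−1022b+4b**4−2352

Among the possible rational roots, b = −14 is a root, giving the factor (b+14) and quotient 4b**3+27b**2−61b−168.
Next, b = −8 is a root, so (b+8) is a factor; dividing leaves 4b**2−5b−21.
The remaining quadratic factors as (b−3)(4b+7).

(4b+7)(b+14)(b+8)(b−3)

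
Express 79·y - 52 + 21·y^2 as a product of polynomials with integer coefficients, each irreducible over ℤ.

(3·y + 13)·(7·y - 4)

Need a pair with product 21·(-52) = -1092 and sum 79: that's -12 and 91.
Split the middle term: 21·y^2 - 12·y + 91·y - 52 = 3·y·(7·y - 4) + 13·(7·y - 4).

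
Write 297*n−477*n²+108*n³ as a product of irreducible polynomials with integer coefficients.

Pull out the common factor 9*n, then factor the remaining trinomial.

9*n*(3*n−11)*(4*n−3)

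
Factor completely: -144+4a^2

4(a+6)(a-6)

Factor out 4, leaving a^2-36, which is a difference of two squares.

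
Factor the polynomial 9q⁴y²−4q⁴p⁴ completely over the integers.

q⁴(3y−2p²)(3y+2p²)

Factor out q⁴ first: what remains is 9y²−4p⁴.
Recognize a difference of squares with the parts 3y and 2p².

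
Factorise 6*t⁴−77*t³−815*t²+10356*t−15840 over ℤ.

Among the possible rational roots, t = 11/6 is a root, so (6*t−11) divides it; the quotient is t³−11*t²−156*t+1440.
Next, t = 15 is a root, so (t−15) divides it; the quotient is t²+4*t−96.
The remaining quadratic factors as (t+12)(t−8).

(6*t−11)*(t+12)*(t−15)*(t−8)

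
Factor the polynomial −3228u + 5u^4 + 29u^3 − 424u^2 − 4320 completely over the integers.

By the rational root theorem, u = −8 is a root, so (u + 8) is a factor; dividing leaves 5u^3 − 11u^2 − 336u − 540.
Next, u = −9/5 is a root, so (5u + 9) is a factor; dividing leaves u^2 − 4u − 60.
The remaining quadratic factors as (u − 10)(u + 6).

(5u + 9)(u + 6)(u + 8)(u − 10)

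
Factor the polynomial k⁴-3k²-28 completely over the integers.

(k²+4)(k²-7)

Substitute u = k² to get a quadratic in u, then factor.
k²-7 is irreducible over ℤ (7 is not a perfect square).
k²+4 is irreducible over ℤ (sum of squares).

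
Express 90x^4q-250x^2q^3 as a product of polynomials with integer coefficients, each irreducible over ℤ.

10qx^2(3x-5q)(3x+5q)

Factor out 10x^2q, leaving 9x^2-25q^2, which is a difference of two squares.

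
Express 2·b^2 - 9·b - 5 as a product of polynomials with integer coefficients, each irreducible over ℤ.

Need a pair with product 2·(-5) = -10 and sum -9: that's -10 and 1.
Split the middle term: 2·b^2 - 10·b + b - 5 = 2·b·(b - 5) + (b - 5).

(2·b + 1)·(b - 5)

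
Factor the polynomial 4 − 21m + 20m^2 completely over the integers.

Need a pair with product 20·4 = 80 and sum −21: that's −16 and −5.
Split the middle term: 20m^2 − 16m − 5m + 4 = 4m(5m − 4) − (5m − 4).

(4m − 1)(5m − 4)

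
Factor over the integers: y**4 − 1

(y + 1)(y − 1)(y**2 + 1)

Substitute u = y**2 to get a quadratic in u, then factor.
y**2 − 1 is a difference of squares.
y**2 + 1 is irreducible over ℤ (sum of squares).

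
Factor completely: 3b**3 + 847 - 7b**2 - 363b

(3b - 7)(b + 11)(b - 11)

Among the possible rational roots, b = -11 is a root, so (b + 11) divides it; the quotient is 3b**2 - 40b + 77.
The remaining quadratic factors as (3b - 7)(b - 11).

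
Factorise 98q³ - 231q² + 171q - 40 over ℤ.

Testing divisors of the constant over divisors of the leading coefficient, q = 8/7 is a root, so (7q - 8) divides it; the quotient is 14q² - 17q + 5.
The remaining quadratic factors as (2q - 1)(7q - 5).

(2q - 1)(7q - 5)(7q - 8)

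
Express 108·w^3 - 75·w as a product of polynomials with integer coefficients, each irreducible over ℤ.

Pull out the common factor 3·w; 36·w^2 - 25 is a difference of squares.

3·w·(6·w + 5)·(6·w - 5)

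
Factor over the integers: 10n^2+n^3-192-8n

(n+6)(n+8)(n-4)

Among the possible rational roots, n = 4 is a root, so (n-4) is a factor; dividing leaves n^2+14n+48.
The remaining quadratic factors as (n+8)(n+6).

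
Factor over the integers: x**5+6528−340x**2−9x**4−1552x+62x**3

Trying the rational-root candidates, x = −4 is a root, so (x+4) is a factor; dividing leaves x**4−13x**3+114x**2−796x+1632.
Next, x = 3 is a root, giving the factor (x−3) and quotient x**3−10x**2+84x−544.
Then x = 8 is a root, giving the factor (x−8) and quotient x**2−2x+68.
The quadratic x**2−2x+68 has discriminant −268 < 0 and is irreducible over ℤ.

(x+4)(x−3)(x−8)(x**2−2x+68)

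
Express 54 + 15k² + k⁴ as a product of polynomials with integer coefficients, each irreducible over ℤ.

(k² + 6)(k² + 9)

Substitute u = k² to get a quadratic in u, then factor.
k² + 9 is irreducible over ℤ (sum of squares).
k² + 6 is irreducible over ℤ (always positive, so no real roots).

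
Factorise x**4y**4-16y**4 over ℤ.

y**4(x+2)(x-2)(x**2+4)

Factor out y**4 first: what remains is x**4-16.
Recognize a difference of squares with the parts x**2 and 4.
x**2-4 is again a difference of squares: (x-2)(x+2).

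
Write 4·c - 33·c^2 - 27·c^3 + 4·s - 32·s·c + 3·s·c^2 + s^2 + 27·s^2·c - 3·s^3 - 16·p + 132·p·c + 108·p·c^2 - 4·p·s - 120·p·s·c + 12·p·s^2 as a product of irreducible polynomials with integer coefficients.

(3·s - 3·c - 4)·(s - 9·c + 1)·(4·p - s - c)

Group: 3·s·(4·p·s - 36·p·c + 4·p - s^2 + 8·s·c - s + 9·c^2 - c) + (-3·c - 4)·(4·p·s - 36·p·c + 4·p - s^2 + 8·s·c - s + 9·c^2 - c); both groups contain (4·p·s - 36·p·c + 4·p - s^2 + 8·s·c - s + 9·c^2 - c), so (3·s - 3·c - 4) is a factor with cofactor 4·p·s - 36·p·c + 4·p - s^2 + 8·s·c - s + 9·c^2 - c.
The cofactor groups again: 4·p·s - 36·p·c + 4·p - s^2 + 8·s·c - s + 9·c^2 - c = 4·p·(s - 9·c + 1) + (-s - c)·(s - 9·c + 1); both groups contain (s - 9·c + 1), giving (4·p - s - c)·(s - 9·c + 1).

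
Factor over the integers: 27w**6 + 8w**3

Factor out w**3 first: what remains is 27w**3 + 8.
Recognize a sum of cubes with the parts 3w and 2.

w**3(3w + 2)(9w**2 − 6w + 4)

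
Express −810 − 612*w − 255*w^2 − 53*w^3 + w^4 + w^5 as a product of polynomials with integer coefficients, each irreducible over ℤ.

Testing divisors of the constant over divisors of the leading coefficient, w = −3 is a root, so (w + 3) divides it; the quotient is w^4 − 2*w^3 − 47*w^2 − 114*w − 270.
Next, w = 9 is a root, so (w − 9) divides it; the quotient is w^3 + 7*w^2 + 16*w + 30.
Then w = −5 is a root, so (w + 5) is a factor; dividing leaves w^2 + 2*w + 6.
The quadratic w^2 + 2*w + 6 has discriminant −20 < 0 and is irreducible over ℤ.

(w + 3)*(w + 5)*(w − 9)*(w^2 + 2*w + 6)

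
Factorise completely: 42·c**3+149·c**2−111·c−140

(6·c−7)·(7·c+5)·(c+4)

Trying the rational-root candidates, c = 7/6 is a root, giving the factor (6·c−7) and quotient 7·c**2+33·c+20.
The remaining quadratic factors as (c+4)(7·c+5).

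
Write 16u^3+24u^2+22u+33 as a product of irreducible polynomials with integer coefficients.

(2u+3)(8u^2+11)

Group as (16u^3+22u) + (24u^2+33) = 2u(8u^2+11) + 3(8u^2+11).
Both groups share the factor (8u^2+11).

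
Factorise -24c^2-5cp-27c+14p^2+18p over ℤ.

Group: -3c(8c+7p+9) + 2p(8c+7p+9); both groups contain (8c+7p+9).

-(3c-2p)(8c+7p+9)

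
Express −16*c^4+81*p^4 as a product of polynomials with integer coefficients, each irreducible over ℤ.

(3*p)⁴ − (2*c)⁴ = ((3*p)² − (2*c)²)((3*p)² + (2*c)²); the first factor splits again, the second (9*p^2+4*c^2) is irreducible.

(3*p−2*c)*(3*p+2*c)*(9*p^2+4*c^2)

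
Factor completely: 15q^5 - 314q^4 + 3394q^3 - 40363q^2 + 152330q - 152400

(3q - 10)(5q - 8)(q - 15)(q^2 - q + 127)

Trying the rational-root candidates, q = 8/5 is a root, so (5q - 8) divides it; the quotient is 3q^4 - 58q^3 + 586q^2 - 7135q + 19050.
Then q = 15 is a root, so (q - 15) is a factor; dividing leaves 3q^3 - 13q^2 + 391q - 1270.
Continuing, q = 10/3 is a root, giving the factor (3q - 10) and quotient q^2 - q + 127.
The quadratic q^2 - q + 127 has discriminant -507 < 0 and is irreducible over ℤ.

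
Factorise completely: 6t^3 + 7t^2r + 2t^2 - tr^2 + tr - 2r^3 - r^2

Group: 2t(3t^2 + 5tr + t + 2r^2 + r) - r(3t^2 + 5tr + t + 2r^2 + r); both groups contain (3t^2 + 5tr + t + 2r^2 + r), so (2t - r) is a factor with cofactor 3t^2 + 5tr + t + 2r^2 + r.
The cofactor groups again: 3t^2 + 5tr + t + 2r^2 + r = t(3t + 2r + 1) + r(3t + 2r + 1); both groups contain (3t + 2r + 1), giving (t + r)(3t + 2r + 1).

(2t - r)(3t + 2r + 1)(t + r)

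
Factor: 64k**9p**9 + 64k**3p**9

Every term has a factor of 64k**3p**9; factoring it out leaves k**6 + 1.
Recognize a sum of cubes with the parts 1 and k**2.

64k**3p**9(k**2 + 1)(k**4 - k**2 + 1)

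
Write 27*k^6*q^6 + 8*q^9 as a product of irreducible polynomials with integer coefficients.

Factor out q^6 first: what remains is 27*k^6 + 8*q^3.
Recognize a sum of cubes with the parts 3*k^2 and 2*q.

q^6*(3*k^2 + 2*q)*(9*k^4 - 6*k^2*q + 4*q^2)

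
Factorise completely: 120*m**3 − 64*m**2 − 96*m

Pull out the common factor 8*m, then factor the remaining trinomial.

8*m*(3*m + 2)*(5*m − 6)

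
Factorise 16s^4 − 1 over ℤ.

Write as (4s^2)² − (1)², then factor 4s^2 − 1 once more.

(2s + 1)(2s − 1)(4s^2 + 1)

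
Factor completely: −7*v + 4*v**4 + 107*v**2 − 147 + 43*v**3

Testing divisors of the constant over divisors of the leading coefficient, v = 1 is a root, so (v − 1) is a factor; dividing leaves 4*v**3 + 47*v**2 + 154*v + 147.
Then v = −3 is a root, giving the factor (v + 3) and quotient 4*v**2 + 35*v + 49.
The remaining quadratic factors as (v + 7)(4*v + 7).

(4*v + 7)*(v + 3)*(v + 7)*(v − 1)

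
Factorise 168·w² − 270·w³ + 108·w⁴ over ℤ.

Pull out the common factor 6·w², then factor the remaining trinomial.

6·w²·(3·w − 4)·(6·w − 7)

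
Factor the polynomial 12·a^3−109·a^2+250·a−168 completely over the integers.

(3·a−4)·(4·a−7)·(a−6)

Trying the rational-root candidates, a = 6 is a root, so (a−6) divides it; the quotient is 12·a^2−37·a+28.
The remaining quadratic factors as (3·a−4)(4·a−7).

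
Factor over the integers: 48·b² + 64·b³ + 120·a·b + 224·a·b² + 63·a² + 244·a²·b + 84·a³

Group: 3·a·(28·a² + 44·a·b + 21·a + 16·b² + 12·b) + 4·b·(28·a² + 44·a·b + 21·a + 16·b² + 12·b); both groups contain (28·a² + 44·a·b + 21·a + 16·b² + 12·b), so (3·a + 4·b) is a factor with cofactor 28·a² + 44·a·b + 21·a + 16·b² + 12·b.
The cofactor groups again: 28·a² + 44·a·b + 21·a + 16·b² + 12·b = 7·a·(4·a + 4·b + 3) + 4·b·(4·a + 4·b + 3); both groups contain (4·a + 4·b + 3), giving (7·a + 4·b)·(4·a + 4·b + 3).

(3·a + 4·b)·(4·a + 4·b + 3)·(7·a + 4·b)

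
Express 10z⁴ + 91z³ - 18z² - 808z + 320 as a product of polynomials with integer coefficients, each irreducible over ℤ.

Testing divisors of the constant over divisors of the leading coefficient, z = -8 is a root, giving the factor (z + 8) and quotient 10z³ + 11z² - 106z + 40.
Next, z = -4 is a root, so (z + 4) divides it; the quotient is 10z² - 29z + 10.
The remaining quadratic factors as (2z - 5)(5z - 2).

(2z - 5)(5z - 2)(z + 4)(z + 8)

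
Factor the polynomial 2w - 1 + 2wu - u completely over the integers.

(2w - 1)(u + 1)

Group as (2wu + 2w) + (-u - 1) = 2w(u + 1) - (u + 1).
Both groups share the factor (u + 1).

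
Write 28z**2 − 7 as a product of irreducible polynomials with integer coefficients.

7(2z + 1)(2z − 1)

Pull out the common factor 7; 4z**2 − 1 is a difference of squares.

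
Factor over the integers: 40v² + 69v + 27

Need a pair with product 40·27 = 1080 and sum 69: that's 24 and 45.
Split the middle term: 40v² + 24v + 45v + 27 = 8v(5v + 3) + 9(5v + 3).

(5v + 3)(8v + 9)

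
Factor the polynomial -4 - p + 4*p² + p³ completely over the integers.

(p + 1)*(p + 4)*(p - 1)

By the rational root theorem, p = 1 is a root, so (p - 1) divides it; the quotient is p² + 5*p + 4.
The remaining quadratic factors as (p + 1)(p + 4).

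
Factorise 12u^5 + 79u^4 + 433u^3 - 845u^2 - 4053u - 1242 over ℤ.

(3u + 1)(4u + 9)(u - 3)(u^2 + 7u + 46)

By the rational root theorem, u = -1/3 is a root, so (3u + 1) divides it; the quotient is 4u^4 + 25u^3 + 136u^2 - 327u - 1242.
Continuing, u = 3 is a root, so (u - 3) divides it; the quotient is 4u^3 + 37u^2 + 247u + 414.
Continuing, u = -9/4 is a root, so (4u + 9) divides it; the quotient is u^2 + 7u + 46.
The quadratic u^2 + 7u + 46 has discriminant -135 < 0 and is irreducible over ℤ.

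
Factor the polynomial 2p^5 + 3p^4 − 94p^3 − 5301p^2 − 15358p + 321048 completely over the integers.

Among the possible rational roots, p = −9 is a root, so (p + 9) is a factor; dividing leaves 2p^4 − 15p^3 + 41p^2 − 5670p + 35672.
Continuing, p = 14 is a root, so (p − 14) is a factor; dividing leaves 2p^3 + 13p^2 + 223p − 2548.
Then p = 13/2 is a root, giving the factor (2p − 13) and quotient p^2 + 13p + 196.
The quadratic p^2 + 13p + 196 has discriminant −615 < 0 and is irreducible over ℤ.

(2p − 13)(p + 9)(p − 14)(p^2 + 13p + 196)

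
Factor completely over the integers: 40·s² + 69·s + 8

(5·s + 8)·(8·s + 1)

Need a pair with product 40·8 = 320 and sum 69: that's 5 and 64.
Split the middle term: 40·s² + 5·s + 64·s + 8 = 5·s·(8·s + 1) + 8·(8·s + 1).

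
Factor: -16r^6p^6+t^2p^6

Every term has a factor of p^6; factoring it out leaves -16r^6+t^2.
Recognize a difference of squares with the parts t and 4r^3.

-p^6(4r^3+t)(4r^3-t)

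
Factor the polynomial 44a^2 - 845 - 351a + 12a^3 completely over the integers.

(2a + 13)(6a + 13)(a - 5)

Trying the rational-root candidates, a = -13/6 is a root, giving the factor (6a + 13) and quotient 2a^2 + 3a - 65.
The remaining quadratic factors as (2a + 13)(a - 5).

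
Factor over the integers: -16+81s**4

(3s+2)(3s-2)(9s**2+4)

(3s)⁴ − (2)⁴ = ((3s)² − (2)²)((3s)² + (2)²); the first factor splits again, the second (9s**2+4) is irreducible.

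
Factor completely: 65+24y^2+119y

Need a pair with product 24·65 = 1560 and sum 119: that's 15 and 104.
Split the middle term: 24y^2+15y + 104y+65 = 3y(8y+5) + 13(8y+5).

(3y+13)(8y+5)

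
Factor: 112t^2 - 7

Pull out the common factor 7; 16t^2 - 1 is a difference of squares.

7(4t + 1)(4t - 1)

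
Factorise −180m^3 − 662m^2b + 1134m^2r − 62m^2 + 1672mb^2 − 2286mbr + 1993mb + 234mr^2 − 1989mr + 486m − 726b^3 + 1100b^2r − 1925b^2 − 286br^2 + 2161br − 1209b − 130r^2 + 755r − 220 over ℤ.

−(9m − 11b − 5)(10m − 6b + 2r − 11)(2m + 11b − 13r + 4)

Group: 9m(−20m^2 − 98mb + 126mr − 18m + 66b^2 − 100br + 145b + 26r^2 − 151r + 44) + (−11b − 5)(−20m^2 − 98mb + 126mr − 18m + 66b^2 − 100br + 145b + 26r^2 − 151r + 44); both groups contain (−20m^2 − 98mb + 126mr − 18m + 66b^2 − 100br + 145b + 26r^2 − 151r + 44), so (9m − 11b − 5) is a factor with cofactor −20m^2 − 98mb + 126mr − 18m + 66b^2 − 100br + 145b + 26r^2 − 151r + 44.
The cofactor groups again: −20m^2 − 98mb + 126mr − 18m + 66b^2 − 100br + 145b + 26r^2 − 151r + 44 = −10m(2m + 11b − 13r + 4) + (6b − 2r + 11)(2m + 11b − 13r + 4); both groups contain (2m + 11b − 13r + 4), giving −(10m − 6b + 2r − 11)(2m + 11b − 13r + 4).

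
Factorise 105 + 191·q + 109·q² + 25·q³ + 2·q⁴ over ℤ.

Among the possible rational roots, q = -3 is a root, giving the factor (q + 3) and quotient 2·q³ + 19·q² + 52·q + 35.
Continuing, q = -5 is a root, so (q + 5) divides it; the quotient is 2·q² + 9·q + 7.
The remaining quadratic factors as (2·q + 7)(q + 1).

(2·q + 7)·(q + 1)·(q + 3)·(q + 5)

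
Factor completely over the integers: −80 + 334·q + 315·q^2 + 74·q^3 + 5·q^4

By the rational root theorem, q = 1/5 is a root, so (5·q − 1) divides it; the quotient is q^3 + 15·q^2 + 66·q + 80.
Next, q = −5 is a root, so (q + 5) is a factor; dividing leaves q^2 + 10·q + 16.
The remaining quadratic factors as (q + 8)(q + 2).

(5·q − 1)·(q + 2)·(q + 5)·(q + 8)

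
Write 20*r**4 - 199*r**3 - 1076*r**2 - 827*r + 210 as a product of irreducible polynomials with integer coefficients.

By the rational root theorem, r = 14 is a root, so (r - 14) divides it; the quotient is 20*r**3 + 81*r**2 + 58*r - 15.
Continuing, r = 1/5 is a root, giving the factor (5*r - 1) and quotient 4*r**2 + 17*r + 15.
The remaining quadratic factors as (4*r + 5)(r + 3).

(4*r + 5)*(5*r - 1)*(r + 3)*(r - 14)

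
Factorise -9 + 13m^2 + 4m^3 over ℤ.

Testing divisors of the constant over divisors of the leading coefficient, m = 3/4 is a root, so (4m - 3) is a factor; dividing leaves m^2 + 4m + 3.
The remaining quadratic factors as (m + 3)(m + 1).

(4m - 3)(m + 1)(m + 3)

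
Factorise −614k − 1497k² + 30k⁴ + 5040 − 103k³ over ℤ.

(2k + 5)(3k + 14)(5k − 8)(k − 9)

Testing divisors of the constant over divisors of the leading coefficient, k = −5/2 is a root, so (2k + 5) is a factor; dividing leaves 15k³ − 89k² − 526k + 1008.
Then k = 8/5 is a root, giving the factor (5k − 8) and quotient 3k² − 13k − 126.
The remaining quadratic factors as (3k + 14)(k − 9).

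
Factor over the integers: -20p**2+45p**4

Pull out the common factor 5p**2; 9p**2-4 is a difference of squares.

5p**2(3p+2)(3p-2)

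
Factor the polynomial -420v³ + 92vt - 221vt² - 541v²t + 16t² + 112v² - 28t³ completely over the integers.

-(7v + 4t)(15v + 7t - 4)(4v + t)

Group: 4v(-105v² - 109vt + 28v - 28t² + 16t) + t(-105v² - 109vt + 28v - 28t² + 16t); both groups contain (-105v² - 109vt + 28v - 28t² + 16t), so (4v + t) is a factor with cofactor -105v² - 109vt + 28v - 28t² + 16t.
The cofactor groups again: -105v² - 109vt + 28v - 28t² + 16t = -7v(15v + 7t - 4) - 4t(15v + 7t - 4); both groups contain (15v + 7t - 4), giving -(7v + 4t)(15v + 7t - 4).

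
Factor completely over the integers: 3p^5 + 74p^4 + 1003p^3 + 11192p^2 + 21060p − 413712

Trying the rational-root candidates, p = −12 is a root, giving the factor (p + 12) and quotient 3p^4 + 38p^3 + 547p^2 + 4628p − 34476.
Next, p = −13 is a root, giving the factor (p + 13) and quotient 3p^3 − p^2 + 560p − 2652.
Then p = 13/3 is a root, so (3p − 13) divides it; the quotient is p^2 + 4p + 204.
The quadratic p^2 + 4p + 204 has discriminant −800 < 0 and is irreducible over ℤ.

(3p − 13)(p + 12)(p + 13)(p^2 + 4p + 204)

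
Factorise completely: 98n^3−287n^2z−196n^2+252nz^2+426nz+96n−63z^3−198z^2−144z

(2n−3z)(7n−3z−6)(7n−7z−8)

Group: 7n(14n^2−27nz−12n+9z^2+18z) + (−7z−8)(14n^2−27nz−12n+9z^2+18z); both groups contain (14n^2−27nz−12n+9z^2+18z), so (7n−7z−8) is a factor with cofactor 14n^2−27nz−12n+9z^2+18z.
The cofactor groups again: 14n^2−27nz−12n+9z^2+18z = 7n(2n−3z) + (−3z−6)(2n−3z); both groups contain (2n−3z), giving (7n−3z−6)(2n−3z).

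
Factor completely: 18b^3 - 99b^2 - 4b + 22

Group as (18b^3 - 4b) + (-99b^2 + 22) = 2b(9b^2 - 2) - 11(9b^2 - 2).
Both groups share the factor (9b^2 - 2).

(2b - 11)(9b^2 - 2)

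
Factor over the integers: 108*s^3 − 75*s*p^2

3*s*(6*s − 5*p)*(6*s + 5*p)

Factor out 3*s, leaving 36*s^2 − 25*p^2, which is a difference of two squares.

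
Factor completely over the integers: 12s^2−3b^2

3(2s−b)(2s+b)

Every term has a factor of 3. Then 4s^2−b^2 = (2s)² − (b)².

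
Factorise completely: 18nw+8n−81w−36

Group as (18nw+8n) + (−81w−36) = 2n(9w+4) − 9(9w+4).
Both groups share the factor (9w+4).

(2n−9)(9w+4)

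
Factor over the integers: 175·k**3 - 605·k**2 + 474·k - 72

Testing divisors of the constant over divisors of the leading coefficient, k = 6/7 is a root, so (7·k - 6) is a factor; dividing leaves 25·k**2 - 65·k + 12.
The remaining quadratic factors as (5·k - 12)(5·k - 1).

(5·k - 1)·(5·k - 12)·(7·k - 6)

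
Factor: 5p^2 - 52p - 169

Need a pair with product 5·(-169) = -845 and sum -52: that's -65 and 13.
Split the middle term: 5p^2 - 65p + 13p - 169 = 5p(p - 13) + 13(p - 13).

(5p + 13)(p - 13)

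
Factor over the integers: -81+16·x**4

(2·x+3)·(2·x-3)·(4·x**2+9)

Difference of squares twice: with A = 2·x and B = 3, A⁴ − B⁴ = (A² − B²)(A² + B²), and A² − B² factors again.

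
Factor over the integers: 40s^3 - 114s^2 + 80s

Pull out the common factor 2s, then factor the remaining trinomial.

2s(4s - 5)(5s - 8)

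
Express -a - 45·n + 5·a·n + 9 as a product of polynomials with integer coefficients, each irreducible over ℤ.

(5·n - 1)·(a - 9)

Group as (5·a·n - a) + (-45·n + 9) = a·(5·n - 1) - 9·(5·n - 1).
Both groups share the factor (5·n - 1).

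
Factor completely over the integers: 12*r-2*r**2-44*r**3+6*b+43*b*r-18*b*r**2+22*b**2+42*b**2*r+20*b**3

(10*b+11*r+6)*(2*b-2*r+1)*(b+2*r)

Group: b*(20*b**2+2*b*r+22*b-22*r**2-r+6) + 2*r*(20*b**2+2*b*r+22*b-22*r**2-r+6); both groups contain (20*b**2+2*b*r+22*b-22*r**2-r+6), so (b+2*r) is a factor with cofactor 20*b**2+2*b*r+22*b-22*r**2-r+6.
The cofactor groups again: 20*b**2+2*b*r+22*b-22*r**2-r+6 = 10*b*(2*b-2*r+1) + (11*r+6)*(2*b-2*r+1); both groups contain (2*b-2*r+1), giving (10*b+11*r+6)*(2*b-2*r+1).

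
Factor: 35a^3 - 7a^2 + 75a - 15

Group as (35a^3 + 75a) + (-7a^2 - 15) = 5a(7a^2 + 15) - (7a^2 + 15).
Both groups share the factor (7a^2 + 15).

(5a - 1)(7a^2 + 15)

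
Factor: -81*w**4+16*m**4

(2*m+3*w)*(2*m-3*w)*(4*m**2+9*w**2)

Write as (4*m**2)² − (9*w**2)², then factor 4*m**2-9*w**2 once more.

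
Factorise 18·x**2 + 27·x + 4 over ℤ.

Need a pair with product 18·4 = 72 and sum 27: that's 24 and 3.
Split the middle term: 18·x**2 + 24·x + 3·x + 4 = 6·x·(3·x + 4) + (3·x + 4).

(3·x + 4)·(6·x + 1)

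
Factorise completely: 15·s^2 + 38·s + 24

Need a pair with product 15·24 = 360 and sum 38: that's 18 and 20.
Split the middle term: 15·s^2 + 18·s + 20·s + 24 = 3·s·(5·s + 6) + 4·(5·s + 6).

(3·s + 4)·(5·s + 6)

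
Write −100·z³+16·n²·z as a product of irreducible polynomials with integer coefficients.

Factor out 4·z, leaving 4·n²−25·z², which is a difference of two squares.

4·z·(2·n+5·z)·(2·n−5·z)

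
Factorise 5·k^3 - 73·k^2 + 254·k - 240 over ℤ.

Testing divisors of the constant over divisors of the leading coefficient, k = 3 is a root, so (k - 3) divides it; the quotient is 5·k^2 - 58·k + 80.
The remaining quadratic factors as (k - 10)(5·k - 8).

(5·k - 8)·(k - 10)·(k - 3)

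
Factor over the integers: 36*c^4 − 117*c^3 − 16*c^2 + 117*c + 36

(3*c + 1)*(3*c − 4)*(4*c + 3)*(c − 3)

Testing divisors of the constant over divisors of the leading coefficient, c = −3/4 is a root, so (4*c + 3) is a factor; dividing leaves 9*c^3 − 36*c^2 + 23*c + 12.
Next, c = −1/3 is a root, so (3*c + 1) is a factor; dividing leaves 3*c^2 − 13*c + 12.
The remaining quadratic factors as (3*c − 4)(c − 3).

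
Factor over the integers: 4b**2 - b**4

Pull out the common factor b**2, leaving -b**2 + 4.
Recognize a difference of squares with the parts 2 and b.

-b**2(b + 2)(b - 2)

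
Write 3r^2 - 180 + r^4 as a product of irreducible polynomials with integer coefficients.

(r^2 + 15)(r^2 - 12)

Substitute u = r^2 to get a quadratic in u, then factor.
r^2 - 12 is irreducible over ℤ (12 is not a perfect square).
r^2 + 15 is irreducible over ℤ (always positive, so no real roots).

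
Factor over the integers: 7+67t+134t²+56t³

(2t+1)(4t+7)(7t+1)

Testing divisors of the constant over divisors of the leading coefficient, t = −1/2 is a root, giving the factor (2t+1) and quotient 28t²+53t+7.
The remaining quadratic factors as (4t+7)(7t+1).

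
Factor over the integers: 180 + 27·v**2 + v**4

Substitute u = v**2 to get a quadratic in u, then factor.
v**2 + 12 is irreducible over ℤ (always positive, so no real roots).
v**2 + 15 is irreducible over ℤ (always positive, so no real roots).

(v**2 + 12)·(v**2 + 15)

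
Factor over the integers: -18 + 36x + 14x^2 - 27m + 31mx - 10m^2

Group: -2m(5m + 2x + 6) + (7x - 3)(5m + 2x + 6); both groups contain (5m + 2x + 6).

-(2m - 7x + 3)(5m + 2x + 6)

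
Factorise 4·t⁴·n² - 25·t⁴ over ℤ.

Pull out the common factor t⁴, leaving 4·n² - 25.
Recognize a difference of squares with the parts 2·n and 5.

t⁴·(2·n + 5)·(2·n - 5)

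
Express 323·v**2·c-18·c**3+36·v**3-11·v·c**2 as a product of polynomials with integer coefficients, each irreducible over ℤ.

Group: v·(36·v**2-v·c-2·c**2) + 9·c·(36·v**2-v·c-2·c**2); both groups contain (36·v**2-v·c-2·c**2), so (v+9·c) is a factor with cofactor 36·v**2-v·c-2·c**2.
The cofactor groups again: 36·v**2-v·c-2·c**2 = 9·v·(4·v-c) + 2·c·(4·v-c); both groups contain (4·v-c), giving (9·v+2·c)·(4·v-c).

(4·v-c)·(9·v+2·c)·(v+9·c)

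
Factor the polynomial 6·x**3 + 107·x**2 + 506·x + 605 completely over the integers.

(6·x + 11)·(x + 11)·(x + 5)

Among the possible rational roots, x = -11/6 is a root, so (6·x + 11) divides it; the quotient is x**2 + 16·x + 55.
The remaining quadratic factors as (x + 11)(x + 5).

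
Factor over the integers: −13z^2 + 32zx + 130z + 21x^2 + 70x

Group: −z(13z + 7x) + (3x + 10)(13z + 7x); both groups contain (13z + 7x).

−(z − 3x − 10)(13z + 7x)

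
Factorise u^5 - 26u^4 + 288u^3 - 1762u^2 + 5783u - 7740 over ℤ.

Trying the rational-root candidates, u = 4 is a root, giving the factor (u - 4) and quotient u^4 - 22u^3 + 200u^2 - 962u + 1935.
Continuing, u = 5 is a root, so (u - 5) divides it; the quotient is u^3 - 17u^2 + 115u - 387.
Next, u = 9 is a root, giving the factor (u - 9) and quotient u^2 - 8u + 43.
The quadratic u^2 - 8u + 43 has discriminant -108 < 0 and is irreducible over ℤ.

(u - 4)(u - 5)(u - 9)(u^2 - 8u + 43)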